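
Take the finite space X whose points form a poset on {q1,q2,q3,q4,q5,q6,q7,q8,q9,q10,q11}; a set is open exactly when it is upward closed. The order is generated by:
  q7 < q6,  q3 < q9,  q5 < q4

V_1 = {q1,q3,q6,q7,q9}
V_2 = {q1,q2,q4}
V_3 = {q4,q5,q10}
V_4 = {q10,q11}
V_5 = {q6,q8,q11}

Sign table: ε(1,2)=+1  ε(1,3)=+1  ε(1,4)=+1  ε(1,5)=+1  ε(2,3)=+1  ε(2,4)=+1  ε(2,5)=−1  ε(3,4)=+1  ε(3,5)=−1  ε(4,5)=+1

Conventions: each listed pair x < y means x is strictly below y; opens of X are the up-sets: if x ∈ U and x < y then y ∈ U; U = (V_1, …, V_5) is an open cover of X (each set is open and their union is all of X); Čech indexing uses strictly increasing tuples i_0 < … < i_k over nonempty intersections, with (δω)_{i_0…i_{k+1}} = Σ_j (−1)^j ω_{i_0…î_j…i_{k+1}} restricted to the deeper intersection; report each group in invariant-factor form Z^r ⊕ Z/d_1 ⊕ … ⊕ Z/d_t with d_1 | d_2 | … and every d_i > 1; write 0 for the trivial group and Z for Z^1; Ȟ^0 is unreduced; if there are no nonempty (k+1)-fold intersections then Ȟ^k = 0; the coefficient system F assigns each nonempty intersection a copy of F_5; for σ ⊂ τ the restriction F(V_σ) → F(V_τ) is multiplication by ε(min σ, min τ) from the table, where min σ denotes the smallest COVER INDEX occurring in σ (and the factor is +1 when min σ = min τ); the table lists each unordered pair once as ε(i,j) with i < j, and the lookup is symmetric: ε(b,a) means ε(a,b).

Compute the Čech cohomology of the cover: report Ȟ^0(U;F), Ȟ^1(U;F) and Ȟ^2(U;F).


Ȟ^0 = Z/5,  Ȟ^1 = Z/5,  Ȟ^2 = 0

nonempty overlaps:
  V12={q1} V15={q6} V23={q4} V34={q10} V45={q11}
C dims 5,5; δ0: rk_F5 4
degree 0: 5−4−0 = 1 → Ȟ^0 ≅ Z/5
degree 1: 5−0−4 = 1 → Ȟ^1 ≅ Z/5
degree 2: 0−0−0 = 0 → Ȟ^2 ≅ 0


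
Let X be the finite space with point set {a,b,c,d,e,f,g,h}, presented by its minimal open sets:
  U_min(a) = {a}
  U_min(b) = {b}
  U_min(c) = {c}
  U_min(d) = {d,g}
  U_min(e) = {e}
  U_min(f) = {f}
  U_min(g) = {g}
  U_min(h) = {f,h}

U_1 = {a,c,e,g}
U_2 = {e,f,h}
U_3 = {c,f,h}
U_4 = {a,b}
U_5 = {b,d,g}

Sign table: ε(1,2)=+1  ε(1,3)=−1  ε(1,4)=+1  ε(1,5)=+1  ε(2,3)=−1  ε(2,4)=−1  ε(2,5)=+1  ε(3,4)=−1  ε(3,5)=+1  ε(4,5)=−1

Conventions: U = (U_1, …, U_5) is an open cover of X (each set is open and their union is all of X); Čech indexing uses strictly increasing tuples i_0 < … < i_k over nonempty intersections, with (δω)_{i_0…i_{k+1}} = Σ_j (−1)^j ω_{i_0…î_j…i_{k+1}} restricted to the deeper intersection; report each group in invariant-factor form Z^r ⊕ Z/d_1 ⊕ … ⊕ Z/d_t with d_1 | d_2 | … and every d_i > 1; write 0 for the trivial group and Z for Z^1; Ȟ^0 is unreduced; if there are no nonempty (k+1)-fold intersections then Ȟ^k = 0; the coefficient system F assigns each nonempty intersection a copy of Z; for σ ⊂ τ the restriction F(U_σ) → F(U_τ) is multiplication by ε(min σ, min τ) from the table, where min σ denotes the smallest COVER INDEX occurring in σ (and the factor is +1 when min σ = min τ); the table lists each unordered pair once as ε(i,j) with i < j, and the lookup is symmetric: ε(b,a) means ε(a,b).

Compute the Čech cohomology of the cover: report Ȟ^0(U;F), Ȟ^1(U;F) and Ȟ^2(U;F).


Ȟ^0 ≅ 0; Ȟ^1 ≅ Z ⊕ Z/2; Ȟ^2 ≅ 0

intersection data:
  U12={e} U13={c} U14={a} U15={g} U23={f,h} U45={b}
C dims 5,6; δ0: rk 5, SNF 1^4·2
Ȟ^0 = (5 − 5) − 0 = 0, so Ȟ^0 ≅ 0
Ȟ^1 = (6 − 0) − 5 = 1 plus torsion [2], so Ȟ^1 ≅ Z ⊕ Z/2
Ȟ^2 = (0 − 0) − 0 = 0, so Ȟ^2 ≅ 0


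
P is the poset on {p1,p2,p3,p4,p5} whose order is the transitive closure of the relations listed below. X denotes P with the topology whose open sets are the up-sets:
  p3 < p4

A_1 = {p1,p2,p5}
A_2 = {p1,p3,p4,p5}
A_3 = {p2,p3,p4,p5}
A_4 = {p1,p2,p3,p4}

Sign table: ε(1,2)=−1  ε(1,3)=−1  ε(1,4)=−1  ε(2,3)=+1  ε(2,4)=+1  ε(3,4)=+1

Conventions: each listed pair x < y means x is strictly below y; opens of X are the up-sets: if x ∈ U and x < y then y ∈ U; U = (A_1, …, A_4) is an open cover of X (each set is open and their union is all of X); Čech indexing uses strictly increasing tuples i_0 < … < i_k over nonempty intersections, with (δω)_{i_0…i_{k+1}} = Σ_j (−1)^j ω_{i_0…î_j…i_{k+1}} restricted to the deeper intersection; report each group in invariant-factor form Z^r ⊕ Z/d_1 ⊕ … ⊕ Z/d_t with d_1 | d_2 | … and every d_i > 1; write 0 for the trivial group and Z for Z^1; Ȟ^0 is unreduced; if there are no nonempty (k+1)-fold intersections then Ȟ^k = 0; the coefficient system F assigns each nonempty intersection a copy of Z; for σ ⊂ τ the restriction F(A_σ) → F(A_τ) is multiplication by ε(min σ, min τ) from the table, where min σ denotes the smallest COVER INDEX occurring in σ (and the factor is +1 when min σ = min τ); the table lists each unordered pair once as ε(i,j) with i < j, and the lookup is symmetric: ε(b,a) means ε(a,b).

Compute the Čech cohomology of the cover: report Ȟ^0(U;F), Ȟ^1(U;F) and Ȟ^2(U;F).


cover nerve:
  A12={p1,p5} A13={p2,p5} A14={p1,p2} A23={p3,p4,p5} A24={p1,p3,p4} A34={p2,p3,p4}
  A123={p5} A124={p1} A134={p2} A234={p3,p4}
C dims 4,6,4; δ0: rk 3, SNF 1^3; δ1: rk 3, SNF 1^3
Ȟ^0: (4−3)−0=1 ⇒ Z
Ȟ^1: (6−3)−3=0 ⇒ 0
Ȟ^2: (4−0)−3=1 ⇒ Z

Ȟ^0 = Z, Ȟ^1 = 0 and Ȟ^2 = Z


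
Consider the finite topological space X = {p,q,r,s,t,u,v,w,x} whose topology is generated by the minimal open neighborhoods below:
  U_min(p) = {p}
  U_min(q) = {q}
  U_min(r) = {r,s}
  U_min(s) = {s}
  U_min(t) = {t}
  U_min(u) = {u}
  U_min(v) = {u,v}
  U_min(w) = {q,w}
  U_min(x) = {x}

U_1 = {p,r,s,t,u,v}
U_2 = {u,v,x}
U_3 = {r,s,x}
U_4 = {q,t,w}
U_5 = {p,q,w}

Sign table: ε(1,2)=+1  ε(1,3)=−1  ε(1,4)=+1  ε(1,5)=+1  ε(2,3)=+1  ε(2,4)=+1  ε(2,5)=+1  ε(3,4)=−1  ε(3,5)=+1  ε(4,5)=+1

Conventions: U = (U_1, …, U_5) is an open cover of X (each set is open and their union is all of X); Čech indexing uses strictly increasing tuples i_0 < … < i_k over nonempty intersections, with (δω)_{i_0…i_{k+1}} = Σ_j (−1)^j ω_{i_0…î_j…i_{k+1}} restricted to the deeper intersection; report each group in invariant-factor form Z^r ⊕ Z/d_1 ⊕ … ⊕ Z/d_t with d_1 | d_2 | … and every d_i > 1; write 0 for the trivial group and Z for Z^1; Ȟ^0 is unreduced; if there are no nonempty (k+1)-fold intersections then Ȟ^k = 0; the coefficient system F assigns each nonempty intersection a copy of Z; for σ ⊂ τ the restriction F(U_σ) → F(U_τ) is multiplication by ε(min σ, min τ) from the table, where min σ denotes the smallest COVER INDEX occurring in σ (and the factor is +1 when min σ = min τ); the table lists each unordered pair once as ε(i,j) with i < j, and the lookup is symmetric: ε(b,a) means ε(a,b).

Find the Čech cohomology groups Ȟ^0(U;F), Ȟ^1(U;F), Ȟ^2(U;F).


Ȟ^0 ≅ 0, Ȟ^1 ≅ Z ⊕ Z/2, Ȟ^2 ≅ 0

nerve simplices:
  U12={u,v} U13={r,s} U14={t} U15={p} U23={x} U45={q,w}
C dims 5,6; δ0: rk 5, SNF 1^4·2
degree 0: 5−5−0 = 0 → Ȟ^0 ≅ 0
degree 1: 6−0−5 = 1 plus torsion [2] → Ȟ^1 ≅ Z ⊕ Z/2
degree 2: 0−0−0 = 0 → Ȟ^2 ≅ 0


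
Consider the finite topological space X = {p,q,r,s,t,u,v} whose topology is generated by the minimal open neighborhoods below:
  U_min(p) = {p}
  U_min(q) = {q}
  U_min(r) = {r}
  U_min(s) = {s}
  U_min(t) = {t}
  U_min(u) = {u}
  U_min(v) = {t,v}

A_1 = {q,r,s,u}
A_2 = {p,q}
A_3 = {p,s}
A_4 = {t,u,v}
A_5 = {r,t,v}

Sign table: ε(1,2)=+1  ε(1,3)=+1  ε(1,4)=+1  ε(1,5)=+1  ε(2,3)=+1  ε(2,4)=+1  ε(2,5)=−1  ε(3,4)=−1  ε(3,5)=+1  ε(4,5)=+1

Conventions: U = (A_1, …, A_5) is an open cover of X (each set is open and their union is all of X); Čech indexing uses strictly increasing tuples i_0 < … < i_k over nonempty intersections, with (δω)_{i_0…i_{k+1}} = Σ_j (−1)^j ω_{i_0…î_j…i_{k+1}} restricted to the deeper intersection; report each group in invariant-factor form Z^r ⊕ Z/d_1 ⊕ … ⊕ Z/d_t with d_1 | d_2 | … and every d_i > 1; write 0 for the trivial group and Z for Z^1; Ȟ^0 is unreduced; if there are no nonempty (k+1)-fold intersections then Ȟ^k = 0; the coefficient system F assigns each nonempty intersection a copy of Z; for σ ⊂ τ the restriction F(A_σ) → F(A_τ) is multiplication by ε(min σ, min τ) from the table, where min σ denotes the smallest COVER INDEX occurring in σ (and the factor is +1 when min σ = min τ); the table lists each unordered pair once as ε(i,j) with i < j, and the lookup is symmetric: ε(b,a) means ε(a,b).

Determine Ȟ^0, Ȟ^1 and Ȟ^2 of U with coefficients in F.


Ȟ^0(U;F) ≅ Z; Ȟ^1(U;F) ≅ Z^2; Ȟ^2(U;F) ≅ 0

nerve of the cover:
  A12={q} A13={s} A14={u} A15={r} A23={p} A45={t,v}
C dims 5,6; δ0: rk 4, SNF 1^4
Ȟ^0 = (5 − 4) − 0 = 1, so Ȟ^0 ≅ Z
Ȟ^1 = (6 − 0) − 4 = 2, so Ȟ^1 ≅ Z^2
Ȟ^2 = (0 − 0) − 0 = 0, so Ȟ^2 ≅ 0


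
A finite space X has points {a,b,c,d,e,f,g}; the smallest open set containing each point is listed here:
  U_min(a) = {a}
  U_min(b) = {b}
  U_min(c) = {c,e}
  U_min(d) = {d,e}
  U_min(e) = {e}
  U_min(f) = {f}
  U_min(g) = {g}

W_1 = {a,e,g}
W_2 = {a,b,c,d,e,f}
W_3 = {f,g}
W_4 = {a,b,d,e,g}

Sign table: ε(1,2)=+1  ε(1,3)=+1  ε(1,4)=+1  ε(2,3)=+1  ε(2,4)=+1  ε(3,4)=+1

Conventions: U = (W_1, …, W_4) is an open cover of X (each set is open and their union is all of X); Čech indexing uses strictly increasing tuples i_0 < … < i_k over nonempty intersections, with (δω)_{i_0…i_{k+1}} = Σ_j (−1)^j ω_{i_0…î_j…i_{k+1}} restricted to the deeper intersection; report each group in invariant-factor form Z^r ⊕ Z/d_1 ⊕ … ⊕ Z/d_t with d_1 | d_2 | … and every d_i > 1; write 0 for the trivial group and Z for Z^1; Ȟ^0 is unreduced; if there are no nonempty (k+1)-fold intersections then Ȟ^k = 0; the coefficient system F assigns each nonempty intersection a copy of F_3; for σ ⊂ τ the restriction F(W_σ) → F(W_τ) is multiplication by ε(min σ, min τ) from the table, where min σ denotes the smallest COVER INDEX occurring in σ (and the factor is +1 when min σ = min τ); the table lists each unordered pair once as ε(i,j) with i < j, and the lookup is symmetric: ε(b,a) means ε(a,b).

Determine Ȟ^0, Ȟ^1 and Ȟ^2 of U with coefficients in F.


Ȟ^0 ≅ Z/3; Ȟ^1 ≅ Z/3; Ȟ^2 ≅ 0

nerve of the cover:
  W12={a,e} W13={g} W14={a,e,g} W23={f} W24={a,b,d,e} W34={g}
  W124={a,e} W134={g}
C dims 4,6,2; δ0: rk_F3 3; δ1: rk_F3 2
Ȟ^0 = (4 − 3) − 0 = 1, so Ȟ^0 ≅ Z/3
Ȟ^1 = (6 − 2) − 3 = 1, so Ȟ^1 ≅ Z/3
Ȟ^2 = (2 − 0) − 2 = 0, so Ȟ^2 ≅ 0


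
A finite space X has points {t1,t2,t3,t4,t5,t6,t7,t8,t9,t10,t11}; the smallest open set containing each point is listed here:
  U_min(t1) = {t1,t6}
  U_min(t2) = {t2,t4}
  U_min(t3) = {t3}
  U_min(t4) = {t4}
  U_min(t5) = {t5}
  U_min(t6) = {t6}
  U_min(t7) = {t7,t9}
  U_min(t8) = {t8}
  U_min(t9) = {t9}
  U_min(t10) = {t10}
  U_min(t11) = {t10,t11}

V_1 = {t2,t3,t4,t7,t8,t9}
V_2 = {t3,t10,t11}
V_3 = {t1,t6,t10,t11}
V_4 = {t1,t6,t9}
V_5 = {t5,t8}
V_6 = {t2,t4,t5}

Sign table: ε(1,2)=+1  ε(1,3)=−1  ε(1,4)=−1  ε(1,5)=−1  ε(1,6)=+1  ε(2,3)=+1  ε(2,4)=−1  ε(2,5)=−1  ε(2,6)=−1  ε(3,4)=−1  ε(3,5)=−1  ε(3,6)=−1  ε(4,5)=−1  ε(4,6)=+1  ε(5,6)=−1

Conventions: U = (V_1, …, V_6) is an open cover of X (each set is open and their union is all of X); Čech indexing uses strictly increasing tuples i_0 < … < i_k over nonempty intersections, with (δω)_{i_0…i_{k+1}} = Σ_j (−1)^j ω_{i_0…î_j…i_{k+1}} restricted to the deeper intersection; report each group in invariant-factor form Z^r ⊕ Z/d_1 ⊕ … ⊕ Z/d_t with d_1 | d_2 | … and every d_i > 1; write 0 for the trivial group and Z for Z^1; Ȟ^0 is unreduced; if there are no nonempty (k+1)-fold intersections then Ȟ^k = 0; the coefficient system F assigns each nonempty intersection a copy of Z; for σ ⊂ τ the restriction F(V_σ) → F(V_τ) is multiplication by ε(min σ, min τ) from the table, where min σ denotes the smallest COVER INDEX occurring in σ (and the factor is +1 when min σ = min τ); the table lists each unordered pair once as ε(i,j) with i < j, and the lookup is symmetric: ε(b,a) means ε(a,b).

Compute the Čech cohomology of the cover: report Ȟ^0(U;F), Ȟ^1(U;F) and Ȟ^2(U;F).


nerve simplices:
  V12={t3} V14={t9} V15={t8} V16={t2,t4} V23={t10,t11} V34={t1,t6} V56={t5}
C dims 6,7; δ0: rk 5, SNF 1^5
degree 0: 6−5−0 = 1 → Ȟ^0 ≅ Z
degree 1: 7−0−5 = 2 → Ȟ^1 ≅ Z^2
degree 2: 0−0−0 = 0 → Ȟ^2 ≅ 0

Ȟ^0 = Z; Ȟ^1 = Z^2; Ȟ^2 = 0


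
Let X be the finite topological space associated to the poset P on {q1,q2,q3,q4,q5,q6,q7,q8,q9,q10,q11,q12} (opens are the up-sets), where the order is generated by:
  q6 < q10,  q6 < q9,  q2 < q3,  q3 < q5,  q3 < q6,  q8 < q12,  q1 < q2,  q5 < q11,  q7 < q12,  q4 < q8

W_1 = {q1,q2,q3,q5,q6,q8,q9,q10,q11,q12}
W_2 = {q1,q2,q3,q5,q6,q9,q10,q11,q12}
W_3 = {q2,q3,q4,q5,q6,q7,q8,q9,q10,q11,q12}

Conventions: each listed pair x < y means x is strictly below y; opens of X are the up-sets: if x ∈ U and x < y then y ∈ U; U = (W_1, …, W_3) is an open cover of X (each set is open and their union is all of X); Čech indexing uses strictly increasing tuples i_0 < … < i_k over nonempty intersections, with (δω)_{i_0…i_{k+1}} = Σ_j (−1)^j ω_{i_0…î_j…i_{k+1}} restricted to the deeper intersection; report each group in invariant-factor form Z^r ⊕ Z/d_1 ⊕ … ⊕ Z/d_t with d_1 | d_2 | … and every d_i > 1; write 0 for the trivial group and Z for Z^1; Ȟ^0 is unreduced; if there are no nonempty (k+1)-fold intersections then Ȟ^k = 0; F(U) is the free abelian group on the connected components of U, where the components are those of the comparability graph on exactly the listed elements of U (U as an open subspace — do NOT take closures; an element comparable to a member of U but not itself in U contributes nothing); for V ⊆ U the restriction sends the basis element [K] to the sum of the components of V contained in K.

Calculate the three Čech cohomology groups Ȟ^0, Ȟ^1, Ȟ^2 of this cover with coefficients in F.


Ȟ^0 = Z^2, Ȟ^1 = 0 and Ȟ^2 = 0

nerve simplices:
  W12={q1,q2,q3,q5,q6,q9,q10,q11,q12} W13={q2,q3,q5,q6,q8,q9,q10,q11,q12} W23={q2,q3,q5,q6,q9,q10,q11,q12}
  W123={q2,q3,q5,q6,q9,q10,q11,q12}
components per intersection:
  W1: {q1,q2,q3,q5,q6,q9,q10,q11} {q8,q12}
  W2: {q1,q2,q3,q5,q6,q9,q10,q11} {q12}
  W3: {q2,q3,q5,q6,q9,q10,q11} {q4,q7,q8,q12}
  W12: {q1,q2,q3,q5,q6,q9,q10,q11} {q12}
  W13: {q2,q3,q5,q6,q9,q10,q11} {q8,q12}
  W23: {q2,q3,q5,q6,q9,q10,q11} {q12}
  W123: {q2,q3,q5,q6,q9,q10,q11} {q12}
C dims 6,6,2; δ0: rk 4, SNF 1^4; δ1: rk 2, SNF 1^2
degree 0: 6−4−0 = 2 → Ȟ^0 ≅ Z^2
degree 1: 6−2−4 = 0 → Ȟ^1 ≅ 0
degree 2: 2−0−2 = 0 → Ȟ^2 ≅ 0


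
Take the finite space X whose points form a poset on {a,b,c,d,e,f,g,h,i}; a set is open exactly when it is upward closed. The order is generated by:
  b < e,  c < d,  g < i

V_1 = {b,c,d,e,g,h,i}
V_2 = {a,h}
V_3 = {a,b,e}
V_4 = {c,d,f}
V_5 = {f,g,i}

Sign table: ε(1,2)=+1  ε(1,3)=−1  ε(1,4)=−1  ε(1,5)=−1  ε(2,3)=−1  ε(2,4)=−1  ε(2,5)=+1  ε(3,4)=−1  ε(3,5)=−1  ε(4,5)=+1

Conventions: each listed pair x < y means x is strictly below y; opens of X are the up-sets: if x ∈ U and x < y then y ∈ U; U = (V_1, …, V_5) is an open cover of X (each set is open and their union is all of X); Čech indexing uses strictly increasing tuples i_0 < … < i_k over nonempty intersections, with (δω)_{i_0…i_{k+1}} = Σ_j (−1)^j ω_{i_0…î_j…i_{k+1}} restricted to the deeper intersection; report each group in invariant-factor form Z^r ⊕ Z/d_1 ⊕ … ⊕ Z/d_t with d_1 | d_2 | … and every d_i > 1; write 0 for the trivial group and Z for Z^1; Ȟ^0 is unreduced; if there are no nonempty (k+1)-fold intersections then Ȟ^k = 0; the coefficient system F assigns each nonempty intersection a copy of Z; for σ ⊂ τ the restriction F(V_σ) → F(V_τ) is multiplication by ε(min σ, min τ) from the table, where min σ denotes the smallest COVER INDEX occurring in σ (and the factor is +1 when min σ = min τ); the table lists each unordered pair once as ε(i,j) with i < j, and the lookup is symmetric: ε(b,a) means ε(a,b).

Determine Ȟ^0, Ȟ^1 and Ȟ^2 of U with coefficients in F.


Ȟ^0 = Z, Ȟ^1 = Z^2 and Ȟ^2 = 0

nerve of the cover:
  V12={h} V13={b,e} V14={c,d} V15={g,i} V23={a} V45={f}
C dims 5,6; δ0: rk 4, SNF 1^4
Ȟ^0 = (5 − 4) − 0 = 1, so Ȟ^0 ≅ Z
Ȟ^1 = (6 − 0) − 4 = 2, so Ȟ^1 ≅ Z^2
Ȟ^2 = (0 − 0) − 0 = 0, so Ȟ^2 ≅ 0


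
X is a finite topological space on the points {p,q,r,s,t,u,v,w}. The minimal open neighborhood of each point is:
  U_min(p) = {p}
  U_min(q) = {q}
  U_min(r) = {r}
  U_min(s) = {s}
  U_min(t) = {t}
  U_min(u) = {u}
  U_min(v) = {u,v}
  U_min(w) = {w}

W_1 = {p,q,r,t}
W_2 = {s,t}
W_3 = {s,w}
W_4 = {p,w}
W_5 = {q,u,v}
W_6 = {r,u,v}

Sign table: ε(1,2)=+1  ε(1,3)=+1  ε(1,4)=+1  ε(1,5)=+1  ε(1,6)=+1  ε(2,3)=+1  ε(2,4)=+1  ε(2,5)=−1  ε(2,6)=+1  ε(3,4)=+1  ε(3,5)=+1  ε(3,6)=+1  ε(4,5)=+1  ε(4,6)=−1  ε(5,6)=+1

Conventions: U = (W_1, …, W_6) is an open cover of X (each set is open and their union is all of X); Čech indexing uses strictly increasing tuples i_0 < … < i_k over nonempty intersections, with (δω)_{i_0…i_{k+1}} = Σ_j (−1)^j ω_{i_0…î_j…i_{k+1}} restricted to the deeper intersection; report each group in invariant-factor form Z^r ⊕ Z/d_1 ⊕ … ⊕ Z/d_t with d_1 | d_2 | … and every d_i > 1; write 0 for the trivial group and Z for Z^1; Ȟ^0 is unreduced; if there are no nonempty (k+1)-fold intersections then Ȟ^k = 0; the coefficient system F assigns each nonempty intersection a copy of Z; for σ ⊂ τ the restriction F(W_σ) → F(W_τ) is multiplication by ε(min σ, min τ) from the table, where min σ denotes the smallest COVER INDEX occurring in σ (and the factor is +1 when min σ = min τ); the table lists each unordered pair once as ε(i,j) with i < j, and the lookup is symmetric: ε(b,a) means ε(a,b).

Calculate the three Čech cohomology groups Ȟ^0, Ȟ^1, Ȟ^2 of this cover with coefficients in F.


Ȟ^0(U;F) ≅ Z, Ȟ^1(U;F) ≅ Z^2 and Ȟ^2(U;F) ≅ 0

nonempty overlaps:
  W12={t} W14={p} W15={q} W16={r} W23={s} W34={w} W56={u,v}
C dims 6,7; δ0: rk 5, SNF 1^5
degree 0: 6−5−0 = 1 → Ȟ^0 ≅ Z
degree 1: 7−0−5 = 2 → Ȟ^1 ≅ Z^2
degree 2: 0−0−0 = 0 → Ȟ^2 ≅ 0


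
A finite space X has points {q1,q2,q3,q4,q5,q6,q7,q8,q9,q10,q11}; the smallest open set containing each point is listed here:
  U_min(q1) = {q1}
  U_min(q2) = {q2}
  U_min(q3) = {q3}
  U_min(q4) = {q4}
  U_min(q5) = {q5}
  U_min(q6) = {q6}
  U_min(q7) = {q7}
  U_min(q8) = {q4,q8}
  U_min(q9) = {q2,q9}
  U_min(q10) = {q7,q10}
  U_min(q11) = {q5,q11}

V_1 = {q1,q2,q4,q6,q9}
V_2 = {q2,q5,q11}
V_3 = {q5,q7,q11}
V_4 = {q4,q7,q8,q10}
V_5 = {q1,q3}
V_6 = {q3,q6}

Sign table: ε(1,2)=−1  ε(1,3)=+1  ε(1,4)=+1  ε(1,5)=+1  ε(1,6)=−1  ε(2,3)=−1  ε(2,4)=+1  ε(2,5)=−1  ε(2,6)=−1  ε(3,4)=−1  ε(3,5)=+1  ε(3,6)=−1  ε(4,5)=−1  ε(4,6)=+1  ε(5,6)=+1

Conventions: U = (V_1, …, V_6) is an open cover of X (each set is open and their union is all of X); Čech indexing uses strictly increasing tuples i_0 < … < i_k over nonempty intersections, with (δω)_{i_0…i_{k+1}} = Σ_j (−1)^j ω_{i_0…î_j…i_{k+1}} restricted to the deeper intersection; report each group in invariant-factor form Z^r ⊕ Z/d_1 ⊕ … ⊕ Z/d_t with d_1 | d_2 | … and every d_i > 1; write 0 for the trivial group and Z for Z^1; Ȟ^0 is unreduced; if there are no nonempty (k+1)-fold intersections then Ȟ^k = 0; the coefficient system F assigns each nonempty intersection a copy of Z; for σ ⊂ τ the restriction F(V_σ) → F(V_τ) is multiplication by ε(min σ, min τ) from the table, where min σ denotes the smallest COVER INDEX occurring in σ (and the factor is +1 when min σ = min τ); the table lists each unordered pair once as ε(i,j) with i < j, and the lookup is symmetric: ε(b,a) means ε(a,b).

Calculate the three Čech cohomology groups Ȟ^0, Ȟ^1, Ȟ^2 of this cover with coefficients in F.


Ȟ^0 = 0, Ȟ^1 = Z ⊕ Z/2 and Ȟ^2 = 0

nerve simplices:
  V12={q2} V14={q4} V15={q1} V16={q6} V23={q5,q11} V34={q7} V56={q3}
C dims 6,7; δ0: rk 6, SNF 1^5·2
degree 0: 6−6−0 = 0 → Ȟ^0 ≅ 0
degree 1: 7−0−6 = 1 plus torsion [2] → Ȟ^1 ≅ Z ⊕ Z/2
degree 2: 0−0−0 = 0 → Ȟ^2 ≅ 0


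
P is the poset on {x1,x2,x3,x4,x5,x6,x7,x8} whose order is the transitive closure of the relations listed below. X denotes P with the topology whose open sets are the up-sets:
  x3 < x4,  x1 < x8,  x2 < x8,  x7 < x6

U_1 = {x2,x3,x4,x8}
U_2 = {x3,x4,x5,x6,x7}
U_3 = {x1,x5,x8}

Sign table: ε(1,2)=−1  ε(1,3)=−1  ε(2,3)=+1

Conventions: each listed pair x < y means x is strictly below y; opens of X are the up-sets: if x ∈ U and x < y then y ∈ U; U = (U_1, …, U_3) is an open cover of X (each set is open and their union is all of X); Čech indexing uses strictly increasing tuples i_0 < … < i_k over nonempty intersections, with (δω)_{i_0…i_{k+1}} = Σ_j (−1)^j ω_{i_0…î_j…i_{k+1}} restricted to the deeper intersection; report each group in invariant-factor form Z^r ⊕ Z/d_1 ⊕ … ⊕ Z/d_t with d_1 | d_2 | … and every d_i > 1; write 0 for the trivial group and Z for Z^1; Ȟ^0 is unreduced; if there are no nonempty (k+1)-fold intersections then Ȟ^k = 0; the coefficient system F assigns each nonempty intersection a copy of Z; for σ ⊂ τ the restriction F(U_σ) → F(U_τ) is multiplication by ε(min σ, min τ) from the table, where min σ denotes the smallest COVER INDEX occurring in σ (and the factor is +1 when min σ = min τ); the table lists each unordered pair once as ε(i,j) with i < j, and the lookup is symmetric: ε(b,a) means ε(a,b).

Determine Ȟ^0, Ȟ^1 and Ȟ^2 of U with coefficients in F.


nonempty intersections:
  U12={x3,x4} U13={x8} U23={x5}
C dims 3,3; δ0: rk 2, SNF 1^2
Ȟ^0: (3−2)−0=1 ⇒ Z
Ȟ^1: (3−0)−2=1 ⇒ Z
Ȟ^2: (0−0)−0=0 ⇒ 0

Ȟ^0 ≅ Z; Ȟ^1 ≅ Z; Ȟ^2 ≅ 0


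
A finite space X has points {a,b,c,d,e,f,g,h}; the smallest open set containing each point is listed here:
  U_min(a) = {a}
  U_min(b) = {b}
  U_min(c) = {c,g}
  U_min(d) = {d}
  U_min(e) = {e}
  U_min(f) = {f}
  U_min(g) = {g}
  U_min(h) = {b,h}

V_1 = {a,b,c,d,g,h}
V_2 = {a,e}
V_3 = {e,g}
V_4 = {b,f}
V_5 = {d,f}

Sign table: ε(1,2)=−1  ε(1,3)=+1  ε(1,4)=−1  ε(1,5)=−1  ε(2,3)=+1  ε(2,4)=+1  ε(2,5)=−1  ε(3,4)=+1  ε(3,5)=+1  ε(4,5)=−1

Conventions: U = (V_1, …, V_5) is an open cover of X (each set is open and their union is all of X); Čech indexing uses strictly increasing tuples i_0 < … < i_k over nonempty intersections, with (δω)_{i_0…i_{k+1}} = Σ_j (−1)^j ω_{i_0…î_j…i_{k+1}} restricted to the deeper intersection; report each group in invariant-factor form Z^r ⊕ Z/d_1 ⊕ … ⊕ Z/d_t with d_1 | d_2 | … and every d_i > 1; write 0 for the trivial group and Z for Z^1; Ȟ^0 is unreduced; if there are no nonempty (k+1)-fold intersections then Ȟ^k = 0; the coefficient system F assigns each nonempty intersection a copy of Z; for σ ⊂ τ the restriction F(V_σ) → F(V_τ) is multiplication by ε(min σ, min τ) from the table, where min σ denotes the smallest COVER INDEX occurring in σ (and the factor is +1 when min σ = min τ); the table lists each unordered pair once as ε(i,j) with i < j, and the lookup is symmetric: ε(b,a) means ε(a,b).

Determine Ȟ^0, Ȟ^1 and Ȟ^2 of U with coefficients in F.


Ȟ^0 ≅ 0, Ȟ^1 ≅ Z ⊕ Z/2, Ȟ^2 ≅ 0

intersection data:
  V12={a} V13={g} V14={b} V15={d} V23={e} V45={f}
C dims 5,6; δ0: rk 5, SNF 1^4·2
Ȟ^0 = (5 − 5) − 0 = 0, so Ȟ^0 ≅ 0
Ȟ^1 = (6 − 0) − 5 = 1 plus torsion [2], so Ȟ^1 ≅ Z ⊕ Z/2
Ȟ^2 = (0 − 0) − 0 = 0, so Ȟ^2 ≅ 0


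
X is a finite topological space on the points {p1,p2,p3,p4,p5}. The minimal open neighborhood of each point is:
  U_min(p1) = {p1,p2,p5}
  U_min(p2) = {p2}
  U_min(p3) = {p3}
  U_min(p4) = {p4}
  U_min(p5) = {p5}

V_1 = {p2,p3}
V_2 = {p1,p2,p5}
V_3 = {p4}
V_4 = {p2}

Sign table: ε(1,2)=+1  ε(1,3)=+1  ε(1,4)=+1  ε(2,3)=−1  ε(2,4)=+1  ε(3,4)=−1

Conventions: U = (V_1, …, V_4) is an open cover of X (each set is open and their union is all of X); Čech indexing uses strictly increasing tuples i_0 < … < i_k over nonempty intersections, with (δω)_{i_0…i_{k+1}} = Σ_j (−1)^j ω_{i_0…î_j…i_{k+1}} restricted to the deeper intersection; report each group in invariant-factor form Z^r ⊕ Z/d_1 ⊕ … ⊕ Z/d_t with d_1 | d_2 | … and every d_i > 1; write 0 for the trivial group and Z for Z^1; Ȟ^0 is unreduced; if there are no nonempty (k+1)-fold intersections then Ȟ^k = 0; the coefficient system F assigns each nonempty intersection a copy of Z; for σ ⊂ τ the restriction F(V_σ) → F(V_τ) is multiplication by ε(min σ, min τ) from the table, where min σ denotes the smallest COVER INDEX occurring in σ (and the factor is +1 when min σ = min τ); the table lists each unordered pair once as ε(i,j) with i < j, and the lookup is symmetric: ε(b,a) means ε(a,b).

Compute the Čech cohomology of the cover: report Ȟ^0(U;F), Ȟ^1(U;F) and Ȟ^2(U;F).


Ȟ^0(U;F) ≅ Z^2, Ȟ^1(U;F) ≅ 0 and Ȟ^2(U;F) ≅ 0

nonempty overlaps:
  V12={p2} V14={p2} V24={p2}
  V124={p2}
C dims 4,3,1; δ0: rk 2, SNF 1^2; δ1: rk 1, SNF 1^1
degree 0: 4−2−0 = 2 → Ȟ^0 ≅ Z^2
degree 1: 3−1−2 = 0 → Ȟ^1 ≅ 0
degree 2: 1−0−1 = 0 → Ȟ^2 ≅ 0


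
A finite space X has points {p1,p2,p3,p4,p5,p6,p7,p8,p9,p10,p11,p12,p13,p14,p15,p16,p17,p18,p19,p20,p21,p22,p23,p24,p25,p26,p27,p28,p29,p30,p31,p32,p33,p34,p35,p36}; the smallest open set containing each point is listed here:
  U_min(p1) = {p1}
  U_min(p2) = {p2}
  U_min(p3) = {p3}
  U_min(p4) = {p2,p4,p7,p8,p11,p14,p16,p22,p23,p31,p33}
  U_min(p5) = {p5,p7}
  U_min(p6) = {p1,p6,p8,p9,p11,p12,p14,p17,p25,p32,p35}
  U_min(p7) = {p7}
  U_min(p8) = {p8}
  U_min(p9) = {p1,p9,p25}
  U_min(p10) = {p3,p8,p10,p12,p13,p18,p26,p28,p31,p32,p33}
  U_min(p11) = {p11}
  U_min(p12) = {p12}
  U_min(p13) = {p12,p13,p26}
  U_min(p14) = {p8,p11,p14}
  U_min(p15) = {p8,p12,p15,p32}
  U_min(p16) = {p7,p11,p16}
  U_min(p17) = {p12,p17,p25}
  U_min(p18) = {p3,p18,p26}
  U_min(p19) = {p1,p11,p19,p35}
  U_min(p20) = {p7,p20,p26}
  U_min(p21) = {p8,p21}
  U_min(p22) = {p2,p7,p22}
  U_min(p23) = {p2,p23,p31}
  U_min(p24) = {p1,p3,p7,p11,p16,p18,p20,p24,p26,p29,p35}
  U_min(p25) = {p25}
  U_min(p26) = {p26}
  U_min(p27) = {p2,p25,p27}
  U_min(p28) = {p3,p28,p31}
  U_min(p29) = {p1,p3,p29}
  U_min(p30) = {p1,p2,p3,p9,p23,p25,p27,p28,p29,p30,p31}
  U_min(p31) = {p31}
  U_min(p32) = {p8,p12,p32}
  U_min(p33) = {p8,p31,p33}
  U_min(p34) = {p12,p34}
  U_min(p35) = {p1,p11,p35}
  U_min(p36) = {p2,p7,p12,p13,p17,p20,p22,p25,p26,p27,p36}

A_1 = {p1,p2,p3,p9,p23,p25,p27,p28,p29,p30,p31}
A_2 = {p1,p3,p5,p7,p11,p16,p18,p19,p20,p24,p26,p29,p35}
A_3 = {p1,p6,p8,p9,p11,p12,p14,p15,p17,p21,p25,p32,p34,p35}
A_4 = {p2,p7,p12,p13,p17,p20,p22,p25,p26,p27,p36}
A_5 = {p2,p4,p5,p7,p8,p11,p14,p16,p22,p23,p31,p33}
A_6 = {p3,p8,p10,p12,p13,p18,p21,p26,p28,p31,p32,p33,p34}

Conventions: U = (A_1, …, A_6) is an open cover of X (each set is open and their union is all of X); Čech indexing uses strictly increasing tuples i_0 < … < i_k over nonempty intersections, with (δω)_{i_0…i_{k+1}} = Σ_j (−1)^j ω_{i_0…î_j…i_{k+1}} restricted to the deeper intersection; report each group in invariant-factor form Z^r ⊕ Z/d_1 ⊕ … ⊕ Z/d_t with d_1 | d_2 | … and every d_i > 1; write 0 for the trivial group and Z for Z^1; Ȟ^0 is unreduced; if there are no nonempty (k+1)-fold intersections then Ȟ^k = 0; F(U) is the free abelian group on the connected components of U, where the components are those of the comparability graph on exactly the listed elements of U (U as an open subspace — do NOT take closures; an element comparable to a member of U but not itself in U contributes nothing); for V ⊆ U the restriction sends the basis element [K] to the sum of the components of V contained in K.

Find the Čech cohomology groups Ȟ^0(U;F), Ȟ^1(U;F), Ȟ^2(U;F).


Ȟ^0 ≅ Z, Ȟ^1 ≅ 0 and Ȟ^2 ≅ Z/2

intersection data:
  A12={p1,p3,p29} A13={p1,p9,p25} A14={p2,p25,p27} A15={p2,p23,p31} A16={p3,p28,p31} A23={p1,p11,p35} A24={p7,p20,p26} A25={p5,p7,p11,p16} A26={p3,p18,p26} A34={p12,p17,p25} A35={p8,p11,p14} A36={p8,p12,p21,p32,p34} A45={p2,p7,p22} A46={p12,p13,p26} A56={p8,p31,p33}
  A123={p1} A126={p3} A134={p25} A145={p2} A156={p31} A235={p11} A245={p7} A246={p26} A346={p12} A356={p8}
components per intersection:
  A1: {p1,p2,p3,p9,p23,p25,p27,p28,p29,p30,p31}
  A2: {p1,p3,p5,p7,p11,p16,p18,p19,p20,p24,p26,p29,p35}
  A3: {p1,p6,p8,p9,p11,p12,p14,p15,p17,p21,p25,p32,p34,p35}
  A4: {p2,p7,p12,p13,p17,p20,p22,p25,p26,p27,p36}
  A5: {p2,p4,p5,p7,p8,p11,p14,p16,p22,p23,p31,p33}
  A6: {p3,p8,p10,p12,p13,p18,p21,p26,p28,p31,p32,p33,p34}
  A12: {p1,p3,p29}
  A13: {p1,p9,p25}
  A14: {p2,p25,p27}
  A15: {p2,p23,p31}
  A16: {p3,p28,p31}
  A23: {p1,p11,p35}
  A24: {p7,p20,p26}
  A25: {p5,p7,p11,p16}
  A26: {p3,p18,p26}
  A34: {p12,p17,p25}
  A35: {p8,p11,p14}
  A36: {p8,p12,p21,p32,p34}
  A45: {p2,p7,p22}
  A46: {p12,p13,p26}
  A56: {p8,p31,p33}
  A123: {p1}
  A126: {p3}
  A134: {p25}
  A145: {p2}
  A156: {p31}
  A235: {p11}
  A245: {p7}
  A246: {p26}
  A346: {p12}
  A356: {p8}
C dims 6,15,10; δ0: rk 5, SNF 1^5; δ1: rk 10, SNF 1^9·2
Ȟ^0 = (6 − 5) − 0 = 1, so Ȟ^0 ≅ Z
Ȟ^1 = (15 − 10) − 5 = 0, so Ȟ^1 ≅ 0
Ȟ^2 = (10 − 0) − 10 = 0 plus torsion [2], so Ȟ^2 ≅ Z/2


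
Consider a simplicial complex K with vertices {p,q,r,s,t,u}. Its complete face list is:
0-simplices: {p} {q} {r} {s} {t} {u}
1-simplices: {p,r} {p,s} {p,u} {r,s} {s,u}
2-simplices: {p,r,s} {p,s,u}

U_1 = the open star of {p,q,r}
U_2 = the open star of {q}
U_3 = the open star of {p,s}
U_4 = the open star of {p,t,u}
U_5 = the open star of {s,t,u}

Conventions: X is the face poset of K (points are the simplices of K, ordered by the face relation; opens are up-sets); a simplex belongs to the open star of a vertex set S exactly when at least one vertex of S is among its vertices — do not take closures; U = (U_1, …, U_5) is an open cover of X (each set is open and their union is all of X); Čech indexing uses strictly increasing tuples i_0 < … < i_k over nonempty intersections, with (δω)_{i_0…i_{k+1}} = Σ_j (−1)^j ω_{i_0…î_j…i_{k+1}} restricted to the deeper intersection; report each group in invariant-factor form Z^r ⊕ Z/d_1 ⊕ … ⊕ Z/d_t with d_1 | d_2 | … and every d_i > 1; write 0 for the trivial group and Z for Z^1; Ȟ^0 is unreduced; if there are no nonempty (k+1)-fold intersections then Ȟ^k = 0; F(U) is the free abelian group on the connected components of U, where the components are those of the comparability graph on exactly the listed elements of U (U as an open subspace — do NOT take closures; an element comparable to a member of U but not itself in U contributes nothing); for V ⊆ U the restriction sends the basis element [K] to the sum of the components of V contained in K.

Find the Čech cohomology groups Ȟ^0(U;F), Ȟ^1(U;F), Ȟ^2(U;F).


Ȟ^0 ≅ Z^3,  Ȟ^1 ≅ 0,  Ȟ^2 ≅ 0

intersection data:
  U1={{p},{q},{r},{p,r},{p,s},{p,u},{r,s},{p,r,s},{p,s,u}} U2={{q}} U3={{p},{s},{p,r},{p,s},{p,u},{r,s},{s,u},{p,r,s},{p,s,u}} U4={{p},{t},{u},{p,r},{p,s},{p,u},{s,u},{p,r,s},{p,s,u}} U5={{s},{t},{u},{p,s},{p,u},{r,s},{s,u},{p,r,s},{p,s,u}}
  U12={{q}} U13={{p},{p,r},{p,s},{p,u},{r,s},{p,r,s},{p,s,u}} U14={{p},{p,r},{p,s},{p,u},{p,r,s},{p,s,u}} U15={{p,s},{p,u},{r,s},{p,r,s},{p,s,u}} U34={{p},{p,r},{p,s},{p,u},{s,u},{p,r,s},{p,s,u}} U35={{s},{p,s},{p,u},{r,s},{s,u},{p,r,s},{p,s,u}} U45={{t},{u},{p,s},{p,u},{s,u},{p,r,s},{p,s,u}}
  U134={{p},{p,r},{p,s},{p,u},{p,r,s},{p,s,u}} U135={{p,s},{p,u},{r,s},{p,r,s},{p,s,u}} U145={{p,s},{p,u},{p,r,s},{p,s,u}} U345={{p,s},{p,u},{s,u},{p,r,s},{p,s,u}}
  U1345={{p,s},{p,u},{p,r,s},{p,s,u}}
components per intersection:
  U1: {{p},{r},{p,r},{p,s},{p,u},{r,s},{p,r,s},{p,s,u}} {{q}}
  U2: {{q}}
  U3: {{p},{s},{p,r},{p,s},{p,u},{r,s},{s,u},{p,r,s},{p,s,u}}
  U4: {{p},{u},{p,r},{p,s},{p,u},{s,u},{p,r,s},{p,s,u}} {{t}}
  U5: {{s},{u},{p,s},{p,u},{r,s},{s,u},{p,r,s},{p,s,u}} {{t}}
  U12: {{q}}
  U13: {{p},{p,r},{p,s},{p,u},{r,s},{p,r,s},{p,s,u}}
  U14: {{p},{p,r},{p,s},{p,u},{p,r,s},{p,s,u}}
  U15: {{p,s},{p,u},{r,s},{p,r,s},{p,s,u}}
  U34: {{p},{p,r},{p,s},{p,u},{s,u},{p,r,s},{p,s,u}}
  U35: {{s},{p,s},{p,u},{r,s},{s,u},{p,r,s},{p,s,u}}
  U45: {{t}} {{u},{p,s},{p,u},{s,u},{p,r,s},{p,s,u}}
  U134: {{p},{p,r},{p,s},{p,u},{p,r,s},{p,s,u}}
  U135: {{p,s},{p,u},{r,s},{p,r,s},{p,s,u}}
  U145: {{p,s},{p,u},{p,r,s},{p,s,u}}
  U345: {{p,s},{p,u},{s,u},{p,r,s},{p,s,u}}
  U1345: {{p,s},{p,u},{p,r,s},{p,s,u}}
C dims 8,8,4,1; δ0: rk 5, SNF 1^5; δ1: rk 3, SNF 1^3; δ2: rk 1, SNF 1^1
Ȟ^0 = (8 − 5) − 0 = 3, so Ȟ^0 ≅ Z^3
Ȟ^1 = (8 − 3) − 5 = 0, so Ȟ^1 ≅ 0
Ȟ^2 = (4 − 1) − 3 = 0, so Ȟ^2 ≅ 0


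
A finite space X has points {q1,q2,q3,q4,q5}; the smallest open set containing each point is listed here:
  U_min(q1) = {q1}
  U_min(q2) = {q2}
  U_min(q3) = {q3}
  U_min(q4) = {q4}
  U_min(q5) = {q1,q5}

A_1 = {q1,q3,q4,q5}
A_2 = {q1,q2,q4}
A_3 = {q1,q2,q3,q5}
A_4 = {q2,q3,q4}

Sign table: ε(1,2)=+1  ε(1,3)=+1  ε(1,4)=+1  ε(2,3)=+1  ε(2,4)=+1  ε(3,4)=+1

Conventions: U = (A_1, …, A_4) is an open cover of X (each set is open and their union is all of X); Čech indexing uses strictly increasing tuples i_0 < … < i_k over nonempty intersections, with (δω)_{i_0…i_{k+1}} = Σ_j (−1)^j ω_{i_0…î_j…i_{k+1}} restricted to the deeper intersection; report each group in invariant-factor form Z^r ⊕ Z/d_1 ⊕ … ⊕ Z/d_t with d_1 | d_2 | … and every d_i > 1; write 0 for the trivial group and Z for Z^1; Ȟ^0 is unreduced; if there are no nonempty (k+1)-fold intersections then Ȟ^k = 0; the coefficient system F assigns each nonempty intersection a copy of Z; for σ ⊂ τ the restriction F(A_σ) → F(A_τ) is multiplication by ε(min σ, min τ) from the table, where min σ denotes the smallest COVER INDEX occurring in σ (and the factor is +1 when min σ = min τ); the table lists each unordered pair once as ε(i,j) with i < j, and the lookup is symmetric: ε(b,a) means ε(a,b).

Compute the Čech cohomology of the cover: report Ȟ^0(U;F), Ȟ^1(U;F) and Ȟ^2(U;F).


nonempty overlaps:
  A12={q1,q4} A13={q1,q3,q5} A14={q3,q4} A23={q1,q2} A24={q2,q4} A34={q2,q3}
  A123={q1} A124={q4} A134={q3} A234={q2}
C dims 4,6,4; δ0: rk 3, SNF 1^3; δ1: rk 3, SNF 1^3
degree 0: 4−3−0 = 1 → Ȟ^0 ≅ Z
degree 1: 6−3−3 = 0 → Ȟ^1 ≅ 0
degree 2: 4−0−3 = 1 → Ȟ^2 ≅ Z

Ȟ^0 = Z,  Ȟ^1 = 0,  Ȟ^2 = Z


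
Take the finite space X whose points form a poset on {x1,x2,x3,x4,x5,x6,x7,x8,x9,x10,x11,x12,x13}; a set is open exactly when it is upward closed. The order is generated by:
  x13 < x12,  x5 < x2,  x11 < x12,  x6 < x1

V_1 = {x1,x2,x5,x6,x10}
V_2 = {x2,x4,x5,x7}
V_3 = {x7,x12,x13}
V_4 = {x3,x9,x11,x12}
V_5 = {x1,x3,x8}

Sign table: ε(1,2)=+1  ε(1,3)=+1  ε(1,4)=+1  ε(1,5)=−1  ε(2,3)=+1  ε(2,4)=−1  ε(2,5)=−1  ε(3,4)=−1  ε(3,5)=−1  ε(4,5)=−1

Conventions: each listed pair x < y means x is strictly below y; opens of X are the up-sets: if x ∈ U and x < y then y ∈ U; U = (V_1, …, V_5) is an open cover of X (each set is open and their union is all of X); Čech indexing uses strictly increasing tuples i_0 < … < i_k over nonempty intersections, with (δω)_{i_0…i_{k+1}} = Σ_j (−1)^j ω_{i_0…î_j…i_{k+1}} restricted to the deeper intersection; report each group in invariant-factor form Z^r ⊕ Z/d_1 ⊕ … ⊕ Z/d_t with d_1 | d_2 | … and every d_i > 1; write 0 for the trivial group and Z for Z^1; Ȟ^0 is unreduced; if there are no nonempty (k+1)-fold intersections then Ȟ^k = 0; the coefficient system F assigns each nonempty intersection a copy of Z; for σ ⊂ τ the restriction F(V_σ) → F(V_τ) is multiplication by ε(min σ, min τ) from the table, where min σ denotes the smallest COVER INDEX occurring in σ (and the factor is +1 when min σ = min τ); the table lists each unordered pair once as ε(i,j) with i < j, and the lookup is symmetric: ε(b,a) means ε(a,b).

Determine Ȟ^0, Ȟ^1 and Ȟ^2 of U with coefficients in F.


nonempty intersections:
  V12={x2,x5} V15={x1} V23={x7} V34={x12} V45={x3}
C dims 5,5; δ0: rk 5, SNF 1^4·2
Ȟ^0: (5−5)−0=0 ⇒ 0
Ȟ^1: (5−0)−5=0 plus torsion [2] ⇒ Z/2
Ȟ^2: (0−0)−0=0 ⇒ 0

Ȟ^0 = 0; Ȟ^1 = Z/2; Ȟ^2 = 0


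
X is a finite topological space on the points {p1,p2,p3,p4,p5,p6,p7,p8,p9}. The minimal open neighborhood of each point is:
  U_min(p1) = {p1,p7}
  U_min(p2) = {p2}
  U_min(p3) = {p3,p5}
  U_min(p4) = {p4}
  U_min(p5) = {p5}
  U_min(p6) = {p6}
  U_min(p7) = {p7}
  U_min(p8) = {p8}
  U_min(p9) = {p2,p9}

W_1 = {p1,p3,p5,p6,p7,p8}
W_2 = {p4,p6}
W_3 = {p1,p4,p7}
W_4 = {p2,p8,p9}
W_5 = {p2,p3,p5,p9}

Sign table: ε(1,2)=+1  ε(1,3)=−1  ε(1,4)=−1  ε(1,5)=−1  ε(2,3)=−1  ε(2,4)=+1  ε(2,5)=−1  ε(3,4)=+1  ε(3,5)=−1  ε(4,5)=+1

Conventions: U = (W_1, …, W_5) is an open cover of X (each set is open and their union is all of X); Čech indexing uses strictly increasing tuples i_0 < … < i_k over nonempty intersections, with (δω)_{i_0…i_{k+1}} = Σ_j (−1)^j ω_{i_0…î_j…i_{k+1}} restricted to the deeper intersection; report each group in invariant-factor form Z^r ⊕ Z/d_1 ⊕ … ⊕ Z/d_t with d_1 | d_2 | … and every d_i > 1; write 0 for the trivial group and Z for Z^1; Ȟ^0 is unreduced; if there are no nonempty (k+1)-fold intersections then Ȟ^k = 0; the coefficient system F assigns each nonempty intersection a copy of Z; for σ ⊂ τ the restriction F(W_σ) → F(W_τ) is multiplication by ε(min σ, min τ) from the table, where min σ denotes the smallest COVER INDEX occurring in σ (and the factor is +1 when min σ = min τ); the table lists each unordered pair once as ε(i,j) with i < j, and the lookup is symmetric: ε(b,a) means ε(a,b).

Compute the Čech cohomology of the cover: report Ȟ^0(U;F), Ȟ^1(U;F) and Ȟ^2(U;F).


intersection data:
  W12={p6} W13={p1,p7} W14={p8} W15={p3,p5} W23={p4} W45={p2,p9}
C dims 5,6; δ0: rk 4, SNF 1^4
Ȟ^0 = (5 − 4) − 0 = 1, so Ȟ^0 ≅ Z
Ȟ^1 = (6 − 0) − 4 = 2, so Ȟ^1 ≅ Z^2
Ȟ^2 = (0 − 0) − 0 = 0, so Ȟ^2 ≅ 0

Ȟ^0(U;F) ≅ Z,  Ȟ^1(U;F) ≅ Z^2,  Ȟ^2(U;F) ≅ 0


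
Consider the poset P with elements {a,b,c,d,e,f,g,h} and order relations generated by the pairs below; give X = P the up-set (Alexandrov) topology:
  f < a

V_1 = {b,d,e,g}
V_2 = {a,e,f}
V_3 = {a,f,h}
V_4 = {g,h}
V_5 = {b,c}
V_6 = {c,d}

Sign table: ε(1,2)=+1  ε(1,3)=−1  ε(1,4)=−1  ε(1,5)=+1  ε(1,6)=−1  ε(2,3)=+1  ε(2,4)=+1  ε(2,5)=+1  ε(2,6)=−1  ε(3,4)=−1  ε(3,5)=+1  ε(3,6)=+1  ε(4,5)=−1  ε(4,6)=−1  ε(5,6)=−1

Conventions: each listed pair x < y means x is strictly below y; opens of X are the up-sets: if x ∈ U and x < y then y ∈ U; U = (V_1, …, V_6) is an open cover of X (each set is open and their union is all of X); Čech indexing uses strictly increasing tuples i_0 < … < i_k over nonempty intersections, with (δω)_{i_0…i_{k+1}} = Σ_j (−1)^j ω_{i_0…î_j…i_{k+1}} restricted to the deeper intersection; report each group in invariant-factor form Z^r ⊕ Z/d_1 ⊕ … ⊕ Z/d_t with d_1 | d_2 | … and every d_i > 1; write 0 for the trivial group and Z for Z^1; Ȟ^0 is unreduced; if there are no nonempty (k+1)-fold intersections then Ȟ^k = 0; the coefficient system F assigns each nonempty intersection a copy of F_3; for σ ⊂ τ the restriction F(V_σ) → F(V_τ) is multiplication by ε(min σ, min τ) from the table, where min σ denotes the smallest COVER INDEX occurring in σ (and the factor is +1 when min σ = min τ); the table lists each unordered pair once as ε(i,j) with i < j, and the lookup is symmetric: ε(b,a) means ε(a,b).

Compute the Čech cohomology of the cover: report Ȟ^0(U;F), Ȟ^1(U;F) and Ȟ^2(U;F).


Ȟ^0(U;F) ≅ Z/3, Ȟ^1(U;F) ≅ Z/3 ⊕ Z/3, Ȟ^2(U;F) ≅ 0

nerve simplices:
  V12={e} V14={g} V15={b} V16={d} V23={a,f} V34={h} V56={c}
C dims 6,7; δ0: rk_F3 5
degree 0: 6−5−0 = 1 → Ȟ^0 ≅ Z/3
degree 1: 7−0−5 = 2 → Ȟ^1 ≅ Z/3 ⊕ Z/3
degree 2: 0−0−0 = 0 → Ȟ^2 ≅ 0
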